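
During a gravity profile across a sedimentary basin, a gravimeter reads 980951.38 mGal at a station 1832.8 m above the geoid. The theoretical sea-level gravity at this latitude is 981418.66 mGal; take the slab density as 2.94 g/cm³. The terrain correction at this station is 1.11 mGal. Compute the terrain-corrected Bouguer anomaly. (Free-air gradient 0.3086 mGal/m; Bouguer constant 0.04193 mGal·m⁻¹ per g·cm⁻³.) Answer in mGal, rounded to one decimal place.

Free-air correction = 0.3086 × 1832.8 = 565.60 mGal
Free-air anomaly = 980951.38 − 981418.66 + (565.60) = 98.32 mGal
Bouguer slab correction = 0.04193 × 2.94 × 1832.8 = 225.94 mGal
Simple Bouguer anomaly = 98.32 − (225.94) = -127.62 mGal
Complete Bouguer anomaly = -127.62 + 1.11 = -126.51 mGal

-126.5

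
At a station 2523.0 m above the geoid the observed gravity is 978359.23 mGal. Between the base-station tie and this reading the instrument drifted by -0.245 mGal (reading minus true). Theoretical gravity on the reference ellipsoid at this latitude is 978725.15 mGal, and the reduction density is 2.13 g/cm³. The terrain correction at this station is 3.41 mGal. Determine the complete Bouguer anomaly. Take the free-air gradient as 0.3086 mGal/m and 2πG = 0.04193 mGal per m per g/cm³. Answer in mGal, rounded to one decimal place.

191.0

Drift-corrected reading = 978359.23 − (-0.245) = 978359.475 mGal
Free-air correction = 0.3086 × 2523.0 = 778.60 mGal
Free-air anomaly = 978359.475 − 978725.15 + (778.60) = 412.925 mGal
Bouguer slab correction = 0.04193 × 2.13 × 2523.0 = 225.33 mGal
Simple Bouguer anomaly = 412.925 − (225.33) = 187.595 mGal
Complete Bouguer anomaly = 187.595 + 3.41 = 191.005 mGal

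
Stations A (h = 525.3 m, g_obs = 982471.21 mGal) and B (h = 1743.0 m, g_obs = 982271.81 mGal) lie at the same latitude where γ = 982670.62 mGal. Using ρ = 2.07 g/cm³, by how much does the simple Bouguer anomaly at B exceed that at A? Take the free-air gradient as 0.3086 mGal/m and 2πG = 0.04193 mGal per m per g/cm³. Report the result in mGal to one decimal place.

Δg_SB(A) = 982471.21 − 982670.62 + 0.3086×525.3 − 0.04193×2.07×525.3 = -82.90 mGal
Δg_SB(B) = 982271.81 − 982670.62 + 0.3086×1743.0 − 0.04193×2.07×1743.0 = -12.20 mGal
Difference = -12.20 − (-82.90) = 70.70 mGal

70.7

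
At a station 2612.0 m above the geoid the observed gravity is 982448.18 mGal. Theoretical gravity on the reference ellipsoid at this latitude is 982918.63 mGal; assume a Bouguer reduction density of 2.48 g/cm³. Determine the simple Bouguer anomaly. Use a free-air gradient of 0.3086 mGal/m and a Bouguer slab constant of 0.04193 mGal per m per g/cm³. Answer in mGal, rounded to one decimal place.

64.0

Free-air correction = 0.3086 × 2612.0 = 806.06 mGal
Free-air anomaly = 982448.18 − 982918.63 + (806.06) = 335.61 mGal
Bouguer slab correction = 0.04193 × 2.48 × 2612.0 = 271.61 mGal
Simple Bouguer anomaly = 335.61 − (271.61) = 64.00 mGal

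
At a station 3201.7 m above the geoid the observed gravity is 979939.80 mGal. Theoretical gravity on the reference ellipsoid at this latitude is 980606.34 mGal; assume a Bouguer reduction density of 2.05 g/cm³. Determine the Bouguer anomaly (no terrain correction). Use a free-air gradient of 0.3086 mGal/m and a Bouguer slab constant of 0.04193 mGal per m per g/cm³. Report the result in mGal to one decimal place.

46.3

Free-air correction = 0.3086 × 3201.7 = 988.04 mGal
Free-air anomaly = 979939.80 − 980606.34 + (988.04) = 321.50 mGal
Bouguer slab correction = 0.04193 × 2.05 × 3201.7 = 275.21 mGal
Simple Bouguer anomaly = 321.50 − (275.21) = 46.29 mGal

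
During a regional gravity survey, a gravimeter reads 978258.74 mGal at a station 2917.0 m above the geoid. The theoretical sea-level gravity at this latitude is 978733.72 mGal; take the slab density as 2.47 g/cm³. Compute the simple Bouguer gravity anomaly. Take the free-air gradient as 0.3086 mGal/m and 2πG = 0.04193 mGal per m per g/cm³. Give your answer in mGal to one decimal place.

123.1

Free-air correction = 0.3086 × 2917.0 = 900.19 mGal
Free-air anomaly = 978258.74 − 978733.72 + (900.19) = 425.21 mGal
Bouguer slab correction = 0.04193 × 2.47 × 2917.0 = 302.11 mGal
Simple Bouguer anomaly = 425.21 − (302.11) = 123.10 mGal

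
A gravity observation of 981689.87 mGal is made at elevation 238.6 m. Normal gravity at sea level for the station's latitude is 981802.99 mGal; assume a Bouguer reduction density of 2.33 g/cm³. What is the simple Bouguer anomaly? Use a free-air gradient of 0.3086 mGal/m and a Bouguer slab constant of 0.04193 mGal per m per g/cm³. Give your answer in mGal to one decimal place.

-62.8

Free-air correction = 0.3086 × 238.6 = 73.63 mGal
Free-air anomaly = 981689.87 − 981802.99 + (73.63) = -39.49 mGal
Bouguer slab correction = 0.04193 × 2.33 × 238.6 = 23.31 mGal
Simple Bouguer anomaly = -39.49 − (23.31) = -62.80 mGal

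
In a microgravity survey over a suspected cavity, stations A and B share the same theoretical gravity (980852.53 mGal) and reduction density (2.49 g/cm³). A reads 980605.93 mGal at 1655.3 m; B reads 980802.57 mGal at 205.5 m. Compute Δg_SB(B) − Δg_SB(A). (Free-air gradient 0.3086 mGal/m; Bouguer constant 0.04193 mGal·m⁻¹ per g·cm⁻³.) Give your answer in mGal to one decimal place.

-99.4

Δg_SB(A) = 980605.93 − 980852.53 + 0.3086×1655.3 − 0.04193×2.49×1655.3 = 91.40 mGal
Δg_SB(B) = 980802.57 − 980852.53 + 0.3086×205.5 − 0.04193×2.49×205.5 = -8.00 mGal
Difference = -8.00 − (91.40) = -99.40 mGal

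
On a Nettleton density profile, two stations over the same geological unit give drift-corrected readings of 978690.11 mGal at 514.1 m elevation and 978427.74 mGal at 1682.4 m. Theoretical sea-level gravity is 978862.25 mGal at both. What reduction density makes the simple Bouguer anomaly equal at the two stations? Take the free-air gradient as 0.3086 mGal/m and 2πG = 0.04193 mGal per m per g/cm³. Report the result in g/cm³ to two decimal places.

2.00

Δg_obs = 978427.74 − 978690.11 = -262.37 mGal over Δh = 1682.4 − 514.1 = 1168.3 m
Equal Bouguer anomalies ⇒ Δg_obs + (0.3086 − 0.04193ρ)·Δh = 0
0.3086 − 0.04193ρ = −Δg_obs/Δh = 0.22457
ρ = (0.3086 − 0.22457) / 0.04193 = 2.00 g/cm³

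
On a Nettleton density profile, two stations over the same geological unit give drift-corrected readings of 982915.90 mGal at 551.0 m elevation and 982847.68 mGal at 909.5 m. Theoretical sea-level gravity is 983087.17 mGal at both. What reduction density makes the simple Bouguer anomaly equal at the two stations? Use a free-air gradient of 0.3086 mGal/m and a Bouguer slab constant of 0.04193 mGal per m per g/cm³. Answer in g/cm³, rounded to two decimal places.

2.82

Δg_obs = 982847.68 − 982915.90 = -68.22 mGal over Δh = 909.5 − 551.0 = 358.5 m
Equal Bouguer anomalies ⇒ Δg_obs + (0.3086 − 0.04193ρ)·Δh = 0
0.3086 − 0.04193ρ = −Δg_obs/Δh = 0.19029
ρ = (0.3086 − 0.19029) / 0.04193 = 2.82 g/cm³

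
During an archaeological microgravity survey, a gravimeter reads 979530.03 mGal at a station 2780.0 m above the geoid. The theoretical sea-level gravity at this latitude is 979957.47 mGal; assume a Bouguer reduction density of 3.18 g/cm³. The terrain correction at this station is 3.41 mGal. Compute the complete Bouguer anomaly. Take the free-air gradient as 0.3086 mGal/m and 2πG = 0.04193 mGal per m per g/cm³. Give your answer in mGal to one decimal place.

Free-air correction = 0.3086 × 2780.0 = 857.91 mGal
Free-air anomaly = 979530.03 − 979957.47 + (857.91) = 430.47 mGal
Bouguer slab correction = 0.04193 × 3.18 × 2780.0 = 370.68 mGal
Simple Bouguer anomaly = 430.47 − (370.68) = 59.79 mGal
Complete Bouguer anomaly = 59.79 + 3.41 = 63.20 mGal

63.2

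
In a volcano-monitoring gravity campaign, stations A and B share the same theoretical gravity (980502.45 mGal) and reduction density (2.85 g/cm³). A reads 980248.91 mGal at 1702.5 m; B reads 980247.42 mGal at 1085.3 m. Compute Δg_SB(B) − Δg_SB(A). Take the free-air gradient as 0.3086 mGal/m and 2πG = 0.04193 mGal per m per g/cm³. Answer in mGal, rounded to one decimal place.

Δg_SB(A) = 980248.91 − 980502.45 + 0.3086×1702.5 − 0.04193×2.85×1702.5 = 68.40 mGal
Δg_SB(B) = 980247.42 − 980502.45 + 0.3086×1085.3 − 0.04193×2.85×1085.3 = -49.80 mGal
Difference = -49.80 − (68.40) = -118.20 mGal

-118.2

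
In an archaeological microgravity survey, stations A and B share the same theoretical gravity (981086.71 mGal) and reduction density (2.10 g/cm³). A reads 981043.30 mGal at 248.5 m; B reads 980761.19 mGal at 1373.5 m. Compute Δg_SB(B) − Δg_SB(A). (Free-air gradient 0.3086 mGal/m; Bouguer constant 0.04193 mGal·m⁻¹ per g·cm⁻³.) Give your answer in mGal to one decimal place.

Δg_SB(A) = 981043.30 − 981086.71 + 0.3086×248.5 − 0.04193×2.10×248.5 = 11.40 mGal
Δg_SB(B) = 980761.19 − 981086.71 + 0.3086×1373.5 − 0.04193×2.10×1373.5 = -22.60 mGal
Difference = -22.60 − (11.40) = -34.00 mGal

-34.0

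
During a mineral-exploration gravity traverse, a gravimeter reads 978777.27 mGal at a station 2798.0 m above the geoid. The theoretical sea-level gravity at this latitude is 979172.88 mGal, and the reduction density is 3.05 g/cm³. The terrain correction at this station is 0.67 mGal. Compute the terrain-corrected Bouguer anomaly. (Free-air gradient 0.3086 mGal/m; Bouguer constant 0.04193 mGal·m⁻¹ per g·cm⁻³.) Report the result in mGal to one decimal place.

Free-air correction = 0.3086 × 2798.0 = 863.46 mGal
Free-air anomaly = 978777.27 − 979172.88 + (863.46) = 467.85 mGal
Bouguer slab correction = 0.04193 × 3.05 × 2798.0 = 357.83 mGal
Simple Bouguer anomaly = 467.85 − (357.83) = 110.02 mGal
Complete Bouguer anomaly = 110.02 + 0.67 = 110.69 mGal

110.7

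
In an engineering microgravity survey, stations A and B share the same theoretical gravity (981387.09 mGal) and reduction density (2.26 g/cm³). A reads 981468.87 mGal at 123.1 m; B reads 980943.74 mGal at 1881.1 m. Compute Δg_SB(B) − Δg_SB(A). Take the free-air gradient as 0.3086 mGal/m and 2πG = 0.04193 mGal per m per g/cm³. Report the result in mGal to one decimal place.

-149.2

Δg_SB(A) = 981468.87 − 981387.09 + 0.3086×123.1 − 0.04193×2.26×123.1 = 108.10 mGal
Δg_SB(B) = 980943.74 − 981387.09 + 0.3086×1881.1 − 0.04193×2.26×1881.1 = -41.10 mGal
Difference = -41.10 − (108.10) = -149.20 mGal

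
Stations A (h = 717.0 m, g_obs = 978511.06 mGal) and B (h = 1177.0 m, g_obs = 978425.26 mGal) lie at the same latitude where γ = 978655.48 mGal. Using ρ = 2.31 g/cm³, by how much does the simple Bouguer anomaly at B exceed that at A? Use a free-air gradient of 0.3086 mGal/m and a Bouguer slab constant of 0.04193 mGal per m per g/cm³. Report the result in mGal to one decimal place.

11.6

Δg_SB(A) = 978511.06 − 978655.48 + 0.3086×717.0 − 0.04193×2.31×717.0 = 7.40 mGal
Δg_SB(B) = 978425.26 − 978655.48 + 0.3086×1177.0 − 0.04193×2.31×1177.0 = 19.00 mGal
Difference = 19.00 − (7.40) = 11.60 mGal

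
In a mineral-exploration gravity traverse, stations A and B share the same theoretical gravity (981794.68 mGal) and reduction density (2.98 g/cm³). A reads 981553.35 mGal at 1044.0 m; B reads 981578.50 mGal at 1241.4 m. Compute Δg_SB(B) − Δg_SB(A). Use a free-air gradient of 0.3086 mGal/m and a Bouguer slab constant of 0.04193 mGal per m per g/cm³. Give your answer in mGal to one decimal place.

Δg_SB(A) = 981553.35 − 981794.68 + 0.3086×1044.0 − 0.04193×2.98×1044.0 = -49.60 mGal
Δg_SB(B) = 981578.50 − 981794.68 + 0.3086×1241.4 − 0.04193×2.98×1241.4 = 11.80 mGal
Difference = 11.80 − (-49.60) = 61.40 mGal

61.4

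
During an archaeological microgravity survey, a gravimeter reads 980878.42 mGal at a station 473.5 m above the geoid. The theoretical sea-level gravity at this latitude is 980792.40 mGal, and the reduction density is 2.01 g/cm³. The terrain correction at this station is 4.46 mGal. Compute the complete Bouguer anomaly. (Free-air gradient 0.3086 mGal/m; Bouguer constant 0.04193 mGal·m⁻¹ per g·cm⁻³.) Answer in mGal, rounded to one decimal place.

196.7

Free-air correction = 0.3086 × 473.5 = 146.12 mGal
Free-air anomaly = 980878.42 − 980792.40 + (146.12) = 232.14 mGal
Bouguer slab correction = 0.04193 × 2.01 × 473.5 = 39.91 mGal
Simple Bouguer anomaly = 232.14 − (39.91) = 192.23 mGal
Complete Bouguer anomaly = 192.23 + 4.46 = 196.69 mGal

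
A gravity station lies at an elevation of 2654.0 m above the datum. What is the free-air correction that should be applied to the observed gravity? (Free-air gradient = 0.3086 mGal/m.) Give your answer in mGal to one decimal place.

Free-air correction = 0.3086 × 2654.0 = 819.0 mGal

819.0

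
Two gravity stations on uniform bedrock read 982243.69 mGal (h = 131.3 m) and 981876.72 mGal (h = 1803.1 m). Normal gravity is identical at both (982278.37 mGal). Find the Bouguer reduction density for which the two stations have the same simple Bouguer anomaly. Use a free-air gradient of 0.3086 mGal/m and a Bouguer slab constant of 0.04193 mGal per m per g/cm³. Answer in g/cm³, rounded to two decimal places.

2.12

Δg_obs = 981876.72 − 982243.69 = -366.97 mGal over Δh = 1803.1 − 131.3 = 1671.8 m
Equal Bouguer anomalies ⇒ Δg_obs + (0.3086 − 0.04193ρ)·Δh = 0
0.3086 − 0.04193ρ = −Δg_obs/Δh = 0.21951
ρ = (0.3086 − 0.21951) / 0.04193 = 2.12 g/cm³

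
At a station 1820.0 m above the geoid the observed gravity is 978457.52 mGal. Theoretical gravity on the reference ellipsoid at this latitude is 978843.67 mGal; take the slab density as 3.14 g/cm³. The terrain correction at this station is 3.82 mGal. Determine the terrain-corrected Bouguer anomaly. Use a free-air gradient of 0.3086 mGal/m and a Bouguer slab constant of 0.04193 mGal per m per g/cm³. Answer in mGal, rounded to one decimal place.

Free-air correction = 0.3086 × 1820.0 = 561.65 mGal
Free-air anomaly = 978457.52 − 978843.67 + (561.65) = 175.50 mGal
Bouguer slab correction = 0.04193 × 3.14 × 1820.0 = 239.62 mGal
Simple Bouguer anomaly = 175.50 − (239.62) = -64.12 mGal
Complete Bouguer anomaly = -64.12 + 3.82 = -60.30 mGal

-60.3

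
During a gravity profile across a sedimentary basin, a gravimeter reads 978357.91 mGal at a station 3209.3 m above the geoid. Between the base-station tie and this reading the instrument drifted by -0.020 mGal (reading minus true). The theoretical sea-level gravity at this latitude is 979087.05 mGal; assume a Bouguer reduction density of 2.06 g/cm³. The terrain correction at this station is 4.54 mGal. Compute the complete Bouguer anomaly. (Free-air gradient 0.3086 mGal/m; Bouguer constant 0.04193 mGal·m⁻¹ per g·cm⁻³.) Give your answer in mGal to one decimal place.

-11.4

Drift-corrected reading = 978357.91 − (-0.020) = 978357.930 mGal
Free-air correction = 0.3086 × 3209.3 = 990.39 mGal
Free-air anomaly = 978357.930 − 979087.05 + (990.39) = 261.270 mGal
Bouguer slab correction = 0.04193 × 2.06 × 3209.3 = 277.21 mGal
Simple Bouguer anomaly = 261.270 − (277.21) = -15.940 mGal
Complete Bouguer anomaly = -15.940 + 4.54 = -11.400 mGal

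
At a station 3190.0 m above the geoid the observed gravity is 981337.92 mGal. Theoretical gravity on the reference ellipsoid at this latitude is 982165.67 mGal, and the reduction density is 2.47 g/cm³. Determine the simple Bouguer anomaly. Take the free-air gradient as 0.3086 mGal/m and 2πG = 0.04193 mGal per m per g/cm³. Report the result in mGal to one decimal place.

Free-air correction = 0.3086 × 3190.0 = 984.43 mGal
Free-air anomaly = 981337.92 − 982165.67 + (984.43) = 156.68 mGal
Bouguer slab correction = 0.04193 × 2.47 × 3190.0 = 330.38 mGal
Simple Bouguer anomaly = 156.68 − (330.38) = -173.70 mGal

-173.7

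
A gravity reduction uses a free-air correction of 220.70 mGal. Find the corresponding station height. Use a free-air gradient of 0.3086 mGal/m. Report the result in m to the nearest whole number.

715

h = 220.70 / 0.3086 = 715.17 m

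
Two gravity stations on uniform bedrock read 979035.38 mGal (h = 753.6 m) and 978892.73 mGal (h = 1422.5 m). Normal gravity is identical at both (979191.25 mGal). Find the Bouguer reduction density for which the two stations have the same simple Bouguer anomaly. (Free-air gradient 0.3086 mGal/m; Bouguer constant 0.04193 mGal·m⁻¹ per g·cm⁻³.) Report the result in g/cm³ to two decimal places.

2.27

Δg_obs = 978892.73 − 979035.38 = -142.65 mGal over Δh = 1422.5 − 753.6 = 668.9 m
Equal Bouguer anomalies ⇒ Δg_obs + (0.3086 − 0.04193ρ)·Δh = 0
0.3086 − 0.04193ρ = −Δg_obs/Δh = 0.21326
ρ = (0.3086 − 0.21326) / 0.04193 = 2.27 g/cm³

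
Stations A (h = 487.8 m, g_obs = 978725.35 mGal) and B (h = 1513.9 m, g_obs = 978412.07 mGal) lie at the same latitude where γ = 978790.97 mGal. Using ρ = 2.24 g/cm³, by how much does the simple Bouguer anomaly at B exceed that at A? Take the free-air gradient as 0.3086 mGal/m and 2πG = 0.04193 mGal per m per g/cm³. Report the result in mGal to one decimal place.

-93.0

Δg_SB(A) = 978725.35 − 978790.97 + 0.3086×487.8 − 0.04193×2.24×487.8 = 39.10 mGal
Δg_SB(B) = 978412.07 − 978790.97 + 0.3086×1513.9 − 0.04193×2.24×1513.9 = -53.90 mGal
Difference = -53.90 − (39.10) = -93.00 mGal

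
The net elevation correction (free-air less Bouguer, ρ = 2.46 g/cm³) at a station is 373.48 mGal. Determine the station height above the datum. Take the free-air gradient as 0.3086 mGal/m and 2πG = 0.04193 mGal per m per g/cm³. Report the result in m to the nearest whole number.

1818

Combined gradient = 0.3086 − 0.04193 × 2.46 = 0.2054522 mGal/m
h = 373.48 / 0.2054522 = 1817.84 m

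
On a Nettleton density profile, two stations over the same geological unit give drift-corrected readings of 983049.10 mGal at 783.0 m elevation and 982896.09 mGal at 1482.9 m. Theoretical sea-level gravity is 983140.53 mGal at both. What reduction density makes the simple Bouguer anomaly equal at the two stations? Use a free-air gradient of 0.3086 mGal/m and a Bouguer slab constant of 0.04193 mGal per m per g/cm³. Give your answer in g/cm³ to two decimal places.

Δg_obs = 982896.09 − 983049.10 = -153.01 mGal over Δh = 1482.9 − 783.0 = 699.9 m
Equal Bouguer anomalies ⇒ Δg_obs + (0.3086 − 0.04193ρ)·Δh = 0
0.3086 − 0.04193ρ = −Δg_obs/Δh = 0.21862
ρ = (0.3086 − 0.21862) / 0.04193 = 2.15 g/cm³

2.15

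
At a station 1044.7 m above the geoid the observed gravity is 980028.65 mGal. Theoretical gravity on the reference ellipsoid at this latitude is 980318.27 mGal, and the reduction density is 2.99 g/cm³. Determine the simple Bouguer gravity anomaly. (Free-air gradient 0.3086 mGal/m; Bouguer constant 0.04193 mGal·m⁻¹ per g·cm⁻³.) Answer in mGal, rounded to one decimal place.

Free-air correction = 0.3086 × 1044.7 = 322.39 mGal
Free-air anomaly = 980028.65 − 980318.27 + (322.39) = 32.77 mGal
Bouguer slab correction = 0.04193 × 2.99 × 1044.7 = 130.97 mGal
Simple Bouguer anomaly = 32.77 − (130.97) = -98.20 mGal

-98.2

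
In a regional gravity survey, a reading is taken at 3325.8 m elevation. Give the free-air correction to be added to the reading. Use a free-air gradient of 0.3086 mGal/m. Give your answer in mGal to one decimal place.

Free-air correction = 0.3086 × 3325.8 = 1026.3 mGal

1026.3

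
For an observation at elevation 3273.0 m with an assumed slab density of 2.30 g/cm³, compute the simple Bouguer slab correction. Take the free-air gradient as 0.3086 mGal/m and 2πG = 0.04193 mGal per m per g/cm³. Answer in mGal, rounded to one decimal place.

Bouguer slab correction = 0.04193 × 2.30 × 3273.0 = 315.6 mGal

315.6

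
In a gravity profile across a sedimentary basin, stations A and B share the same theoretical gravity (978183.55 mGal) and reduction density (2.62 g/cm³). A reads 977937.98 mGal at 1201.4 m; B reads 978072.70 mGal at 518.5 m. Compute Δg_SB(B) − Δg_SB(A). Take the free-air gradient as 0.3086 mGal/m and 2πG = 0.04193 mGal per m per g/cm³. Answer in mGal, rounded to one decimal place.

-1.0

Δg_SB(A) = 977937.98 − 978183.55 + 0.3086×1201.4 − 0.04193×2.62×1201.4 = -6.80 mGal
Δg_SB(B) = 978072.70 − 978183.55 + 0.3086×518.5 − 0.04193×2.62×518.5 = -7.80 mGal
Difference = -7.80 − (-6.80) = -1.00 mGal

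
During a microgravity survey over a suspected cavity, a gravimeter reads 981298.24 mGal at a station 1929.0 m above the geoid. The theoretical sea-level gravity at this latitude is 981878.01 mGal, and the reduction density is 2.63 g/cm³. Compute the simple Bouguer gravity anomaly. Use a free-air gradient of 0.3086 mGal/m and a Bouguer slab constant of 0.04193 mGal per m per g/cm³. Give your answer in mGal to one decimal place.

-197.2

Free-air correction = 0.3086 × 1929.0 = 595.29 mGal
Free-air anomaly = 981298.24 − 981878.01 + (595.29) = 15.52 mGal
Bouguer slab correction = 0.04193 × 2.63 × 1929.0 = 212.72 mGal
Simple Bouguer anomaly = 15.52 − (212.72) = -197.20 mGal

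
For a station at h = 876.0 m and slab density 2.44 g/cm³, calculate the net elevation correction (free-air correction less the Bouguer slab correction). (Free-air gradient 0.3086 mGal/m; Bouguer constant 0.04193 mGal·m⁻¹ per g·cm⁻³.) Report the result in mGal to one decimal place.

Combined gradient = 0.3086 − 0.04193 × 2.44 = 0.2062908 mGal/m
Combined elevation correction = 0.2062908 × 876.0 = 180.7 mGal

180.7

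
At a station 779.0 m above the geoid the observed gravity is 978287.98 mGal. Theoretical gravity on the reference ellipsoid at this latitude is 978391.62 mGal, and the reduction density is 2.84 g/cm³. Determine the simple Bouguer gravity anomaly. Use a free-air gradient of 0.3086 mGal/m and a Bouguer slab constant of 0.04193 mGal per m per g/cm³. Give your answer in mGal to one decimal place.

Free-air correction = 0.3086 × 779.0 = 240.40 mGal
Free-air anomaly = 978287.98 − 978391.62 + (240.40) = 136.76 mGal
Bouguer slab correction = 0.04193 × 2.84 × 779.0 = 92.76 mGal
Simple Bouguer anomaly = 136.76 − (92.76) = 44.00 mGal

44.0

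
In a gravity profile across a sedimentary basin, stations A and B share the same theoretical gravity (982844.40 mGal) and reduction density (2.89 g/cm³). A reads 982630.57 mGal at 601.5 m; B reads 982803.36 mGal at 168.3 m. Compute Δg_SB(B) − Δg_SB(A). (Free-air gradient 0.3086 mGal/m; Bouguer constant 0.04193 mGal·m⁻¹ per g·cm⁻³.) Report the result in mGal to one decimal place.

91.6

Δg_SB(A) = 982630.57 − 982844.40 + 0.3086×601.5 − 0.04193×2.89×601.5 = -101.10 mGal
Δg_SB(B) = 982803.36 − 982844.40 + 0.3086×168.3 − 0.04193×2.89×168.3 = -9.50 mGal
Difference = -9.50 − (-101.10) = 91.60 mGal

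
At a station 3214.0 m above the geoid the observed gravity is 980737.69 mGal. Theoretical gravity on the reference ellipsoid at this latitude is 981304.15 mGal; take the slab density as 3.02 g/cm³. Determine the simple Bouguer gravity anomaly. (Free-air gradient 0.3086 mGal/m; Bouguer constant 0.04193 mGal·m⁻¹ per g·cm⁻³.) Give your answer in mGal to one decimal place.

18.4

Free-air correction = 0.3086 × 3214.0 = 991.84 mGal
Free-air anomaly = 980737.69 − 981304.15 + (991.84) = 425.38 mGal
Bouguer slab correction = 0.04193 × 3.02 × 3214.0 = 406.98 mGal
Simple Bouguer anomaly = 425.38 − (406.98) = 18.40 mGal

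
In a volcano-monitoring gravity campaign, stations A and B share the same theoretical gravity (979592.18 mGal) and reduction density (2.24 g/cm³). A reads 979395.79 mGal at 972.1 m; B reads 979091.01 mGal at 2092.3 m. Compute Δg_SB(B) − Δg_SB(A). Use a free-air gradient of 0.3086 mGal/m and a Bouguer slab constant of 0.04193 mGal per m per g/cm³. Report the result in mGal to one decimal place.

-64.3

Δg_SB(A) = 979395.79 − 979592.18 + 0.3086×972.1 − 0.04193×2.24×972.1 = 12.30 mGal
Δg_SB(B) = 979091.01 − 979592.18 + 0.3086×2092.3 − 0.04193×2.24×2092.3 = -52.00 mGal
Difference = -52.00 − (12.30) = -64.30 mGal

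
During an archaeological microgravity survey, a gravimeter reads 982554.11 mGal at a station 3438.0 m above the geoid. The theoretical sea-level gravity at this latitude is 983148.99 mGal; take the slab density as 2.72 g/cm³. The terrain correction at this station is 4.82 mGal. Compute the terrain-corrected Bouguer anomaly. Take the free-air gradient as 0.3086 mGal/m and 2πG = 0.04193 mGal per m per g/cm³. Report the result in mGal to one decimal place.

78.8

Free-air correction = 0.3086 × 3438.0 = 1060.97 mGal
Free-air anomaly = 982554.11 − 983148.99 + (1060.97) = 466.09 mGal
Bouguer slab correction = 0.04193 × 2.72 × 3438.0 = 392.10 mGal
Simple Bouguer anomaly = 466.09 − (392.10) = 73.99 mGal
Complete Bouguer anomaly = 73.99 + 4.82 = 78.81 mGal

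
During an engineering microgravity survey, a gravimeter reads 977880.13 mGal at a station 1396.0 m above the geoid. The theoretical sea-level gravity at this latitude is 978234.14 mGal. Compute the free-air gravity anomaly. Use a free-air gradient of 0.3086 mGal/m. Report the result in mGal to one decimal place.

76.8

Free-air correction = 0.3086 × 1396.0 = 430.81 mGal
Free-air anomaly = 977880.13 − 978234.14 + (430.81) = 76.80 mGal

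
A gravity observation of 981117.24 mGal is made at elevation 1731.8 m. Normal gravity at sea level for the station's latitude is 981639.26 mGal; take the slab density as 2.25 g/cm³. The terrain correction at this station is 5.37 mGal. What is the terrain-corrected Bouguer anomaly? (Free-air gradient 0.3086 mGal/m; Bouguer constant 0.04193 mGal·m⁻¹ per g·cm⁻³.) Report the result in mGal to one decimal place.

Free-air correction = 0.3086 × 1731.8 = 534.43 mGal
Free-air anomaly = 981117.24 − 981639.26 + (534.43) = 12.41 mGal
Bouguer slab correction = 0.04193 × 2.25 × 1731.8 = 163.38 mGal
Simple Bouguer anomaly = 12.41 − (163.38) = -150.97 mGal
Complete Bouguer anomaly = -150.97 + 5.37 = -145.60 mGal

-145.6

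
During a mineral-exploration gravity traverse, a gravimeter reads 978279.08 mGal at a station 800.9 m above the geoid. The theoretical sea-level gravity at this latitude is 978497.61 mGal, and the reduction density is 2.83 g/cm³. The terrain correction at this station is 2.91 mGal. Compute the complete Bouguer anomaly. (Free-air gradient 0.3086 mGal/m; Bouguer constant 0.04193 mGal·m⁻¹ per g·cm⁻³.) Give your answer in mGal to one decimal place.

-63.5

Free-air correction = 0.3086 × 800.9 = 247.16 mGal
Free-air anomaly = 978279.08 − 978497.61 + (247.16) = 28.63 mGal
Bouguer slab correction = 0.04193 × 2.83 × 800.9 = 95.04 mGal
Simple Bouguer anomaly = 28.63 − (95.04) = -66.41 mGal
Complete Bouguer anomaly = -66.41 + 2.91 = -63.50 mGal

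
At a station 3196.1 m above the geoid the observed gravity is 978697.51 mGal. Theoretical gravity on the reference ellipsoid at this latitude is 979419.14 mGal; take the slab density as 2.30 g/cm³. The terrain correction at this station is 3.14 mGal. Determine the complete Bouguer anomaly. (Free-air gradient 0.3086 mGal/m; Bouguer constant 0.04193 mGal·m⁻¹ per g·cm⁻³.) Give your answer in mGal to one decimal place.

-40.4

Free-air correction = 0.3086 × 3196.1 = 986.32 mGal
Free-air anomaly = 978697.51 − 979419.14 + (986.32) = 264.69 mGal
Bouguer slab correction = 0.04193 × 2.30 × 3196.1 = 308.23 mGal
Simple Bouguer anomaly = 264.69 − (308.23) = -43.54 mGal
Complete Bouguer anomaly = -43.54 + 3.14 = -40.40 mGal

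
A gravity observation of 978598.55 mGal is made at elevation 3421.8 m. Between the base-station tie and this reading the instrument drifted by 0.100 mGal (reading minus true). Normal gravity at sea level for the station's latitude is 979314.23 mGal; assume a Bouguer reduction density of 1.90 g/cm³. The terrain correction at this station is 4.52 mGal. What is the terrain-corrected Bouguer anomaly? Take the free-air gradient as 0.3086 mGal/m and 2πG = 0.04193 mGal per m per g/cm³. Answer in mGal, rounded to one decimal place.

72.1

Drift-corrected reading = 978598.55 − (0.100) = 978598.450 mGal
Free-air correction = 0.3086 × 3421.8 = 1055.97 mGal
Free-air anomaly = 978598.450 − 979314.23 + (1055.97) = 340.190 mGal
Bouguer slab correction = 0.04193 × 1.90 × 3421.8 = 272.60 mGal
Simple Bouguer anomaly = 340.190 − (272.60) = 67.590 mGal
Complete Bouguer anomaly = 67.590 + 4.52 = 72.110 mGal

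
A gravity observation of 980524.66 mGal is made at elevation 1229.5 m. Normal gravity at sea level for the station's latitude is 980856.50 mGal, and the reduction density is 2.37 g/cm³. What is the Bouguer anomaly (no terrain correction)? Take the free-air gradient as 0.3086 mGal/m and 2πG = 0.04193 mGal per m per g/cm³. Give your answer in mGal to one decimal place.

Free-air correction = 0.3086 × 1229.5 = 379.42 mGal
Free-air anomaly = 980524.66 − 980856.50 + (379.42) = 47.58 mGal
Bouguer slab correction = 0.04193 × 2.37 × 1229.5 = 122.18 mGal
Simple Bouguer anomaly = 47.58 − (122.18) = -74.60 mGal

-74.6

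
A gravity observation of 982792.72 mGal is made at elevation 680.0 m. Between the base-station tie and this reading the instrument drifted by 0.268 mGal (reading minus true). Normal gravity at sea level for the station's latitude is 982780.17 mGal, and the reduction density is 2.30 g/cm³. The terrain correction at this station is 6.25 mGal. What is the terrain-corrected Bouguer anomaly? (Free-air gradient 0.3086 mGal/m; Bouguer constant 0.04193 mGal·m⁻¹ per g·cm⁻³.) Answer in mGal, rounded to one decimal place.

162.8

Drift-corrected reading = 982792.72 − (0.268) = 982792.452 mGal
Free-air correction = 0.3086 × 680.0 = 209.85 mGal
Free-air anomaly = 982792.452 − 982780.17 + (209.85) = 222.132 mGal
Bouguer slab correction = 0.04193 × 2.30 × 680.0 = 65.58 mGal
Simple Bouguer anomaly = 222.132 − (65.58) = 156.552 mGal
Complete Bouguer anomaly = 156.552 + 6.25 = 162.802 mGal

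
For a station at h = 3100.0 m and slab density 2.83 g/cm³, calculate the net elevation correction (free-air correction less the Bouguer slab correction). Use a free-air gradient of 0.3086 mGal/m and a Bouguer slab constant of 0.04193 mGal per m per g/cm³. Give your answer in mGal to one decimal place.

588.8

Combined gradient = 0.3086 − 0.04193 × 2.83 = 0.1899381 mGal/m
Combined elevation correction = 0.1899381 × 3100.0 = 588.8 mGal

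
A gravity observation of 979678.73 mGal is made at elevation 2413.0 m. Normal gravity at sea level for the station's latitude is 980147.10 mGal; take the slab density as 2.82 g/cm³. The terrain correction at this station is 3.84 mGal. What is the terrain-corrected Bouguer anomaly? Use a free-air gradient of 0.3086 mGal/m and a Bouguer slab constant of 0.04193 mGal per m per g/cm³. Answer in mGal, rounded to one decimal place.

Free-air correction = 0.3086 × 2413.0 = 744.65 mGal
Free-air anomaly = 979678.73 − 980147.10 + (744.65) = 276.28 mGal
Bouguer slab correction = 0.04193 × 2.82 × 2413.0 = 285.32 mGal
Simple Bouguer anomaly = 276.28 − (285.32) = -9.04 mGal
Complete Bouguer anomaly = -9.04 + 3.84 = -5.20 mGal

-5.2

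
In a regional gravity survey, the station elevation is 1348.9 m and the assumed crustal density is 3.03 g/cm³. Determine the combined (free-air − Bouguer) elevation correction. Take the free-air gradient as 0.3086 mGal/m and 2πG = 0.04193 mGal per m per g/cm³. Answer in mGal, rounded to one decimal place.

244.9

Combined gradient = 0.3086 − 0.04193 × 3.03 = 0.1815521 mGal/m
Combined elevation correction = 0.1815521 × 1348.9 = 244.9 mGal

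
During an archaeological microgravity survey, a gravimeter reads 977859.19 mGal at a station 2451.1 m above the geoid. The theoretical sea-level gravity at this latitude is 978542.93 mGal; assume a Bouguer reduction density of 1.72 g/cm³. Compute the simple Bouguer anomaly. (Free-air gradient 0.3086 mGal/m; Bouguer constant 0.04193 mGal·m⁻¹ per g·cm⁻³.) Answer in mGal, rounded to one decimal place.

Free-air correction = 0.3086 × 2451.1 = 756.41 mGal
Free-air anomaly = 977859.19 − 978542.93 + (756.41) = 72.67 mGal
Bouguer slab correction = 0.04193 × 1.72 × 2451.1 = 176.77 mGal
Simple Bouguer anomaly = 72.67 − (176.77) = -104.10 mGal

-104.1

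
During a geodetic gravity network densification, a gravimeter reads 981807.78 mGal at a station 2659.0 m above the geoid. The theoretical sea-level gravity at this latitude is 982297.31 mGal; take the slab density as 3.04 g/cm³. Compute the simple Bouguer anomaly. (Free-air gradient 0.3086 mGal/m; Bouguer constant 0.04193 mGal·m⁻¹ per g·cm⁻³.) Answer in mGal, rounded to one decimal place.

-7.9

Free-air correction = 0.3086 × 2659.0 = 820.57 mGal
Free-air anomaly = 981807.78 − 982297.31 + (820.57) = 331.04 mGal
Bouguer slab correction = 0.04193 × 3.04 × 2659.0 = 338.94 mGal
Simple Bouguer anomaly = 331.04 − (338.94) = -7.90 mGal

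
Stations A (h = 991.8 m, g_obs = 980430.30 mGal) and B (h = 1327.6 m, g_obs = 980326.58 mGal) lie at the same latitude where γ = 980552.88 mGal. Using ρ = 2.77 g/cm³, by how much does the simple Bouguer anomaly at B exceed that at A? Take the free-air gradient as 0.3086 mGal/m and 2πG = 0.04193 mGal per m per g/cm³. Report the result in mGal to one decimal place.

Δg_SB(A) = 980430.30 − 980552.88 + 0.3086×991.8 − 0.04193×2.77×991.8 = 68.30 mGal
Δg_SB(B) = 980326.58 − 980552.88 + 0.3086×1327.6 − 0.04193×2.77×1327.6 = 29.20 mGal
Difference = 29.20 − (68.30) = -39.10 mGal

-39.1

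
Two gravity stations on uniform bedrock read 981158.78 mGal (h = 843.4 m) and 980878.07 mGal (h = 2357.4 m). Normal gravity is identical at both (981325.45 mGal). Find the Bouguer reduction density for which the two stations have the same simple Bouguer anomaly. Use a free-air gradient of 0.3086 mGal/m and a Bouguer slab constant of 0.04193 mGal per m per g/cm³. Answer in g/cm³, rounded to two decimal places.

2.94

Δg_obs = 980878.07 − 981158.78 = -280.71 mGal over Δh = 2357.4 − 843.4 = 1514.0 m
Equal Bouguer anomalies ⇒ Δg_obs + (0.3086 − 0.04193ρ)·Δh = 0
0.3086 − 0.04193ρ = −Δg_obs/Δh = 0.18541
ρ = (0.3086 − 0.18541) / 0.04193 = 2.94 g/cm³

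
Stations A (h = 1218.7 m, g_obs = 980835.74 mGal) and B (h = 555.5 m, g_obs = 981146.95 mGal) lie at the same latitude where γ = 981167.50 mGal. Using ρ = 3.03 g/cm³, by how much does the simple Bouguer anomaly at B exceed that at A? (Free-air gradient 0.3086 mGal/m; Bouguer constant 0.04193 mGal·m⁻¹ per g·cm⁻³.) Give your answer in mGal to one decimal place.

Δg_SB(A) = 980835.74 − 981167.50 + 0.3086×1218.7 − 0.04193×3.03×1218.7 = -110.50 mGal
Δg_SB(B) = 981146.95 − 981167.50 + 0.3086×555.5 − 0.04193×3.03×555.5 = 80.30 mGal
Difference = 80.30 − (-110.50) = 190.80 mGal

190.8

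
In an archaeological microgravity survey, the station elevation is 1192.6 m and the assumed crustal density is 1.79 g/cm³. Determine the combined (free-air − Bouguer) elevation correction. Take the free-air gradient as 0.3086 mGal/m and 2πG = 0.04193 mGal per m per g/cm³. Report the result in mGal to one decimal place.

278.5

Combined gradient = 0.3086 − 0.04193 × 1.79 = 0.2335453 mGal/m
Combined elevation correction = 0.2335453 × 1192.6 = 278.5 mGal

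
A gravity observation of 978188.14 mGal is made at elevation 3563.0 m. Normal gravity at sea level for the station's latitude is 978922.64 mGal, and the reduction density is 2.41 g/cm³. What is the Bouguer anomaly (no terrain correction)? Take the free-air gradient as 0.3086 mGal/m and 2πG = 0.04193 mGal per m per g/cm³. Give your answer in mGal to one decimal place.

Free-air correction = 0.3086 × 3563.0 = 1099.54 mGal
Free-air anomaly = 978188.14 − 978922.64 + (1099.54) = 365.04 mGal
Bouguer slab correction = 0.04193 × 2.41 × 3563.0 = 360.05 mGal
Simple Bouguer anomaly = 365.04 − (360.05) = 4.99 mGal

5.0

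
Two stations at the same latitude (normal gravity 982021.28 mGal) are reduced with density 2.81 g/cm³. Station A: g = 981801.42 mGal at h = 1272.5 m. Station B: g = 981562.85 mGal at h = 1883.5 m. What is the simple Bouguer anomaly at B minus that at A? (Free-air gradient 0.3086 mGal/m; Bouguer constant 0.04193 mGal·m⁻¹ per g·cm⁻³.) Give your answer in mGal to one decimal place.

-122.0

Δg_SB(A) = 981801.42 − 982021.28 + 0.3086×1272.5 − 0.04193×2.81×1272.5 = 22.90 mGal
Δg_SB(B) = 981562.85 − 982021.28 + 0.3086×1883.5 − 0.04193×2.81×1883.5 = -99.10 mGal
Difference = -99.10 − (22.90) = -122.00 mGal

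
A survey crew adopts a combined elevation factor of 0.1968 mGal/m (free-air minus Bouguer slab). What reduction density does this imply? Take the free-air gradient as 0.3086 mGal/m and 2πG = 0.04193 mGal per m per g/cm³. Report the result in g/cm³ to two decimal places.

2.67

0.1968 = 0.3086 − 0.04193 × ρ
ρ = (0.3086 − 0.1968) / 0.04193 = 2.67 g/cm³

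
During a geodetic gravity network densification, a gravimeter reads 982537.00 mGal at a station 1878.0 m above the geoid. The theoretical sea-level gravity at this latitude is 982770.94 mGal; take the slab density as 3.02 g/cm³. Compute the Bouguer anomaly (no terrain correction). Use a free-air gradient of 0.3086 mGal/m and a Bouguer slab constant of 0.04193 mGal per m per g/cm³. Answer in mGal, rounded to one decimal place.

Free-air correction = 0.3086 × 1878.0 = 579.55 mGal
Free-air anomaly = 982537.00 − 982770.94 + (579.55) = 345.61 mGal
Bouguer slab correction = 0.04193 × 3.02 × 1878.0 = 237.81 mGal
Simple Bouguer anomaly = 345.61 − (237.81) = 107.80 mGal

107.8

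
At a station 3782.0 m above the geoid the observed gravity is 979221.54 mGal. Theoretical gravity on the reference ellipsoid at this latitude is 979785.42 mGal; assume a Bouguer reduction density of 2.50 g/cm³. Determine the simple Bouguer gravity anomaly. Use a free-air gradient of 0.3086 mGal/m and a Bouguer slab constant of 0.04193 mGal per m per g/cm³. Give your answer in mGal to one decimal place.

206.8

Free-air correction = 0.3086 × 3782.0 = 1167.13 mGal
Free-air anomaly = 979221.54 − 979785.42 + (1167.13) = 603.25 mGal
Bouguer slab correction = 0.04193 × 2.50 × 3782.0 = 396.45 mGal
Simple Bouguer anomaly = 603.25 − (396.45) = 206.80 mGal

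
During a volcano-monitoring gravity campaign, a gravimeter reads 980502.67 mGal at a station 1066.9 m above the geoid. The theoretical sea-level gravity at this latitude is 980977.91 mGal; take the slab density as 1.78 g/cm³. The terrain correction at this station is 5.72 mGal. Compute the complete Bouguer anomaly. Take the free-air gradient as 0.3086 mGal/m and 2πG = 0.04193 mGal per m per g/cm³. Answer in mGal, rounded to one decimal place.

Free-air correction = 0.3086 × 1066.9 = 329.25 mGal
Free-air anomaly = 980502.67 − 980977.91 + (329.25) = -145.99 mGal
Bouguer slab correction = 0.04193 × 1.78 × 1066.9 = 79.63 mGal
Simple Bouguer anomaly = -145.99 − (79.63) = -225.62 mGal
Complete Bouguer anomaly = -225.62 + 5.72 = -219.90 mGal

-219.9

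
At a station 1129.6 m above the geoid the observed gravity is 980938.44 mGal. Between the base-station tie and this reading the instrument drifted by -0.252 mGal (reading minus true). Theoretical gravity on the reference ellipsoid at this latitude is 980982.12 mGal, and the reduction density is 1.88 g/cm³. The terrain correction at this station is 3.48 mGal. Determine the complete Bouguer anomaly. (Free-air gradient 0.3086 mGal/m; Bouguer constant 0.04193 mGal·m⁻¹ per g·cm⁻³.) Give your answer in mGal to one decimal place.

219.6

Drift-corrected reading = 980938.44 − (-0.252) = 980938.692 mGal
Free-air correction = 0.3086 × 1129.6 = 348.59 mGal
Free-air anomaly = 980938.692 − 980982.12 + (348.59) = 305.162 mGal
Bouguer slab correction = 0.04193 × 1.88 × 1129.6 = 89.04 mGal
Simple Bouguer anomaly = 305.162 − (89.04) = 216.122 mGal
Complete Bouguer anomaly = 216.122 + 3.48 = 219.602 mGal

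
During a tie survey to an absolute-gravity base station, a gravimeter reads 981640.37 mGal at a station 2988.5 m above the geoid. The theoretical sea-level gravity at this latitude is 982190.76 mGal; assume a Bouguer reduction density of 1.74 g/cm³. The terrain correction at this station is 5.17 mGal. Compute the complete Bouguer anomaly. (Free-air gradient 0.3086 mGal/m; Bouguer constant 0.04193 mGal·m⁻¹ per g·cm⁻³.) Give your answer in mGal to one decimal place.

159.0

Free-air correction = 0.3086 × 2988.5 = 922.25 mGal
Free-air anomaly = 981640.37 − 982190.76 + (922.25) = 371.86 mGal
Bouguer slab correction = 0.04193 × 1.74 × 2988.5 = 218.04 mGal
Simple Bouguer anomaly = 371.86 − (218.04) = 153.82 mGal
Complete Bouguer anomaly = 153.82 + 5.17 = 158.99 mGal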